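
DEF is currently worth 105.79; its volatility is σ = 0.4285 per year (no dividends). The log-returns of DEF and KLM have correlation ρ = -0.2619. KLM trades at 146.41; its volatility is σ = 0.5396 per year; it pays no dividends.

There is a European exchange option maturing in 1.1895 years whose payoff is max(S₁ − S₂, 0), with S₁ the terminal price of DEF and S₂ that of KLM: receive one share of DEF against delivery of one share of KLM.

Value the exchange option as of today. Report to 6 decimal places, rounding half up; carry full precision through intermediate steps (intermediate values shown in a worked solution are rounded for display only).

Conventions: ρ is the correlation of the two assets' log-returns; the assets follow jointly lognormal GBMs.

σ_eff = √(σ₁² + σ₂² − 2ρσ₁σ₂) = √(0.4285² + 0.5396² − 2·-0.2619·0.4285·0.5396) = 0.771941
d₁ = (ln(S₁/S₂) + (q₂ − q₁ + σ_eff²/2)T) / (σ_eff√T) = (ln(105.79/146.41) + (0.0 − 0.0 + 0.297946)·1.1895) / 0.841911 = 0.034983
d₂ = d₁ − σ_eff√T = 0.034983 − 0.841911 = -0.806928
N(d₁) = 0.513953,  N(d₂) = 0.209854
V = S₁·e^{−q₁T}·N(d₁) − S₂·e^{−q₂T}·N(d₂) = 54.371110 − 30.724701 = 23.646410
Key observation: no risk-free rate is needed — with the second asset as numeraire the exchange option is a call on the ratio S₁/S₂, and r cancels out of the value.

exchange price = 23.646410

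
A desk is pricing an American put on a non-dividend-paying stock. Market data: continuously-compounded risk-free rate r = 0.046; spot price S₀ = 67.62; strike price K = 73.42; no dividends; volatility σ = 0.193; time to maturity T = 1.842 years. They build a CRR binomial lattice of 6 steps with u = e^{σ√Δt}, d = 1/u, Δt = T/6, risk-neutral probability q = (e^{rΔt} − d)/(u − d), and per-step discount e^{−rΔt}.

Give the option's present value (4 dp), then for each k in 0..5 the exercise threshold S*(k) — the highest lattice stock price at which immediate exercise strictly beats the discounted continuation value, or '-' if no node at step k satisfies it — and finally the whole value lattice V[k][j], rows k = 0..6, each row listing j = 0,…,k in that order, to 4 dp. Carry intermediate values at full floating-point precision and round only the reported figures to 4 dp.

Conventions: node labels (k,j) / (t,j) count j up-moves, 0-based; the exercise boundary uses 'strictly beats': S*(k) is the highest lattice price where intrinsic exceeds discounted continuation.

Δt=0.30700, u=1.11286, d=0.89858, q=0.53966, disc=e^(-rΔt)=0.98598
k=6 terminal: V=max(K-S,0) → 37.8222 29.3333 18.8202 5.8000 0.0000 0.0000 0.0000
k=5: j=0 S=39.6155 intr=33.8045 cont=32.7749 V=33.8045[EX]; j=1 S=49.0624 intr=24.3576 cont=23.3280 V=24.3576[EX]; j=2 S=60.7622 intr=12.6578 cont=11.6283 V=12.6578[EX]; j=3 S=75.2518 intr=0.0000 cont=2.6325 V=2.6325[hold]; j=4 S=93.1968 intr=0.0000 cont=0.0000 V=0.0000[hold]; j=5 S=115.4211 intr=0.0000 cont=0.0000 V=0.0000[hold]  S*(5)=60.7622
k=4: j=0 S=44.0867 intr=29.3333 cont=28.3038 V=29.3333[EX]; j=1 S=54.5998 intr=18.8202 cont=17.7906 V=18.8202[EX]; j=2 S=67.6200 intr=5.8000 cont=7.1459 V=7.1459[hold]; j=3 S=83.7450 intr=0.0000 cont=1.1949 V=1.1949[hold]; j=4 S=103.7154 intr=0.0000 cont=0.0000 V=0.0000[hold]  S*(4)=54.5998
k=3: j=0 S=49.0624 intr=24.3576 cont=23.3280 V=24.3576[EX]; j=1 S=60.7622 intr=12.6578 cont=12.3444 V=12.6578[EX]; j=2 S=75.2518 intr=0.0000 cont=3.8792 V=3.8792[hold]; j=3 S=93.1968 intr=0.0000 cont=0.5423 V=0.5423[hold]  S*(3)=60.7622
k=2: j=0 S=54.5998 intr=18.8202 cont=17.7906 V=18.8202[EX]; j=1 S=67.6200 intr=5.8000 cont=7.8093 V=7.8093[hold]; j=2 S=83.7450 intr=0.0000 cont=2.0493 V=2.0493[hold]  S*(2)=54.5998
k=1: j=0 S=60.7622 intr=12.6578 cont=12.6974 V=12.6974[hold]; j=1 S=75.2518 intr=0.0000 cont=4.6349 V=4.6349[hold]  S*(1)=-
k=0: j=0 S=67.6200 intr=5.8000 cont=8.2293 V=8.2293[hold]  S*(0)=-

price = 8.2293
boundary = - - 54.5998 60.7622 54.5998 60.7622
tree:
8.2293
12.6974 4.6349
18.8202 7.8093 2.0493
24.3576 12.6578 3.8792 0.5423
29.3333 18.8202 7.1459 1.1949 0.0000
33.8045 24.3576 12.6578 2.6325 0.0000 0.0000
37.8222 29.3333 18.8202 5.8000 0.0000 0.0000 0.0000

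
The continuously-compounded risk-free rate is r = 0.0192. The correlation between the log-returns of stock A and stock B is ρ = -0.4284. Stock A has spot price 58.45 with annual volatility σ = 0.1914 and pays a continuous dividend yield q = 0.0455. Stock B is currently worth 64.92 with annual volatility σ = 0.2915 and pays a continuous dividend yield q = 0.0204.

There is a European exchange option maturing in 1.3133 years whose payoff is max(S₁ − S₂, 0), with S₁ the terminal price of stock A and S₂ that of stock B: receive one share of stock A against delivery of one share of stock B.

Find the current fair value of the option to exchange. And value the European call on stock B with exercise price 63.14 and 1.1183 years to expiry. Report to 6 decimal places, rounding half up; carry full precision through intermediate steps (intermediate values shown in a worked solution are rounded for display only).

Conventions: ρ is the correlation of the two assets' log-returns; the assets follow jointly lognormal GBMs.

exchange price = 7.411333
price(stock B call K=63.14) = 8.527898

σ_eff = √(σ₁² + σ₂² − 2ρσ₁σ₂) = √(0.1914² + 0.2915² − 2·-0.4284·0.1914·0.2915) = 0.411594
d₁ = (ln(S₁/S₂) + (q₂ − q₁ + σ_eff²/2)T) / (σ_eff√T) = (ln(58.45/64.92) + (0.0204 − 0.0455 + 0.084705)·1.3133) / 0.471684 = -0.056616
d₂ = d₁ − σ_eff√T = -0.056616 − 0.471684 = -0.528300
N(d₁) = 0.477425,  N(d₂) = 0.298645
V = S₁·e^{−q₁T}·N(d₁) − S₂·e^{−q₂T}·N(d₂) = 26.286862 − 18.875529 = 7.411333
[vanilla: stock B call K=63.14]
σ√T = 0.2915·√1.1183 = 0.308260
d₁ = (ln(S/K) + (r−q+σ²/2)T) / (σ√T) = (ln(64.92/63.14) + (0.0192−0.0204+0.2915²/2)·1.1183) / 0.308260 = (0.027801 + 0.046170) / 0.308260 = 0.239964
d₂ = d₁ − σ√T = 0.239964 − 0.308260 = -0.068296
e^{−rT} = 0.978758
e^{−qT} = 0.977445
N(d₁) = 0.594821,  N(d₂) = 0.472775
price = S·e^{−qT}·N(d₁) − K·e^{−rT}·N(d₂) = 37.744804 − 29.216905 = 8.527898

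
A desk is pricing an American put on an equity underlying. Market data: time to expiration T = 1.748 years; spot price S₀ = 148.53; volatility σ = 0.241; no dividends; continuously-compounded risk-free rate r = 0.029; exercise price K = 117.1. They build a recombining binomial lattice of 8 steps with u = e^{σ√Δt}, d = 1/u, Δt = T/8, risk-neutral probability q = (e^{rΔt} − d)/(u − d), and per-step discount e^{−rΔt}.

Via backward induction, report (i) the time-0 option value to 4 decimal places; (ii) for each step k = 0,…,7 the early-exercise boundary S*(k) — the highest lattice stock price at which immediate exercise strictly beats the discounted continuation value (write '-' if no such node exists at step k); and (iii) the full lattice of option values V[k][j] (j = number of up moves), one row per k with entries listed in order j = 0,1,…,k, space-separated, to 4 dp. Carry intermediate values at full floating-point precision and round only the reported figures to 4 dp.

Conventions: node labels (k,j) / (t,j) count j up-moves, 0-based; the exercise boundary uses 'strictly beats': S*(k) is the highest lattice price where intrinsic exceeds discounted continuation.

price = 3.9245
boundary = - - - - - 84.5651 94.6490 105.9352
tree:
3.9245
6.3800 1.5191
10.1217 2.7198 0.3379
15.5785 4.7940 0.6802 0.0000
23.0755 8.2802 1.3692 0.0000 0.0000
32.5349 13.9102 2.7558 0.0000 0.0000 0.0000
41.5444 22.4510 5.5469 0.0000 0.0000 0.0000 0.0000
49.5940 32.5349 11.1648 0.0000 0.0000 0.0000 0.0000 0.0000
56.7861 41.5444 22.4510 0.0000 0.0000 0.0000 0.0000 0.0000 0.0000

Δt=0.21850, u=1.11924, d=0.89346, q=0.50002, disc=e^(-rΔt)=0.99368
k=8 terminal: V=max(K-S,0) → 56.7861 41.5444 22.4510 0.0000 0.0000 0.0000 0.0000 0.0000 0.0000
k=7: j=0 S=67.5060 intr=49.5940 cont=48.8544 V=49.5940[EX]; j=1 S=84.5651 intr=32.5349 cont=31.7952 V=32.5349[EX]; j=2 S=105.9352 intr=11.1648 cont=11.1542 V=11.1648[EX]; j=3 S=132.7057 intr=0.0000 cont=0.0000 V=0.0000[hold]; j=4 S=166.2412 intr=0.0000 cont=0.0000 V=0.0000[hold]; j=5 S=208.2514 intr=0.0000 cont=0.0000 V=0.0000[hold]; j=6 S=260.8778 intr=0.0000 cont=0.0000 V=0.0000[hold]; j=7 S=326.8031 intr=0.0000 cont=0.0000 V=0.0000[hold]  S*(7)=105.9352
k=6: j=0 S=75.5556 intr=41.5444 cont=40.8047 V=41.5444[EX]; j=1 S=94.6490 intr=22.4510 cont=21.7114 V=22.4510[EX]; j=2 S=118.5673 intr=0.0000 cont=5.5469 V=5.5469[hold]; j=3 S=148.5300 intr=0.0000 cont=0.0000 V=0.0000[hold]; j=4 S=186.0644 intr=0.0000 cont=0.0000 V=0.0000[hold]; j=5 S=233.0840 intr=0.0000 cont=0.0000 V=0.0000[hold]; j=6 S=291.9857 intr=0.0000 cont=0.0000 V=0.0000[hold]  S*(6)=94.6490
k=5: j=0 S=84.5651 intr=32.5349 cont=31.7952 V=32.5349[EX]; j=1 S=105.9352 intr=11.1648 cont=13.9102 V=13.9102[hold]; j=2 S=132.7057 intr=0.0000 cont=2.7558 V=2.7558[hold]; j=3 S=166.2412 intr=0.0000 cont=0.0000 V=0.0000[hold]; j=4 S=208.2514 intr=0.0000 cont=0.0000 V=0.0000[hold]; j=5 S=260.8778 intr=0.0000 cont=0.0000 V=0.0000[hold]  S*(5)=84.5651
k=4: j=0 S=94.6490 intr=22.4510 cont=23.0755 V=23.0755[hold]; j=1 S=118.5673 intr=0.0000 cont=8.2802 V=8.2802[hold]; j=2 S=148.5300 intr=0.0000 cont=1.3692 V=1.3692[hold]; j=3 S=186.0644 intr=0.0000 cont=0.0000 V=0.0000[hold]; j=4 S=233.0840 intr=0.0000 cont=0.0000 V=0.0000[hold]  S*(4)=-
k=3: j=0 S=105.9352 intr=11.1648 cont=15.5785 V=15.5785[hold]; j=1 S=132.7057 intr=0.0000 cont=4.7940 V=4.7940[hold]; j=2 S=166.2412 intr=0.0000 cont=0.6802 V=0.6802[hold]; j=3 S=208.2514 intr=0.0000 cont=0.0000 V=0.0000[hold]  S*(3)=-
k=2: j=0 S=118.5673 intr=0.0000 cont=10.1217 V=10.1217[hold]; j=1 S=148.5300 intr=0.0000 cont=2.7198 V=2.7198[hold]; j=2 S=186.0644 intr=0.0000 cont=0.3379 V=0.3379[hold]  S*(2)=-
k=1: j=0 S=132.7057 intr=0.0000 cont=6.3800 V=6.3800[hold]; j=1 S=166.2412 intr=0.0000 cont=1.5191 V=1.5191[hold]  S*(1)=-
k=0: j=0 S=148.5300 intr=0.0000 cont=3.9245 V=3.9245[hold]  S*(0)=-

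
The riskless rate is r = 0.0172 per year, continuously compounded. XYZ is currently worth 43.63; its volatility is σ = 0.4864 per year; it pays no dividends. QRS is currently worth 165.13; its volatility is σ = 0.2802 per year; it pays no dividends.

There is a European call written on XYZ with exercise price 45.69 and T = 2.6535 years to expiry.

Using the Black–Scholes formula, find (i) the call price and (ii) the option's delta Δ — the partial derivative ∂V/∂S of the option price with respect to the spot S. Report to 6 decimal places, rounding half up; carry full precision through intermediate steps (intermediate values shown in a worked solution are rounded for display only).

price = 13.431220
Δ = 0.653777

σ√T = 0.4864·√2.6535 = 0.792325
d₁ = (ln(S/K) + (r+σ²/2)T) / (σ√T) = (ln(43.63/45.69) + (0.0172+0.4864²/2)·2.6535) / 0.792325 = (-0.046134 + 0.359529) / 0.792325 = 0.395538
d₂ = d₁ − σ√T = 0.395538 − 0.792325 = -0.396786
e^{−rT} = 0.955386
N(d₁) = 0.653777,  N(d₂) = 0.345763
Call price V = S·N(d₁) − K·e^{−rT}·N(d₂) = 28.524300 − 15.093081 = 13.431220
Δ = N(d₁) = 0.653777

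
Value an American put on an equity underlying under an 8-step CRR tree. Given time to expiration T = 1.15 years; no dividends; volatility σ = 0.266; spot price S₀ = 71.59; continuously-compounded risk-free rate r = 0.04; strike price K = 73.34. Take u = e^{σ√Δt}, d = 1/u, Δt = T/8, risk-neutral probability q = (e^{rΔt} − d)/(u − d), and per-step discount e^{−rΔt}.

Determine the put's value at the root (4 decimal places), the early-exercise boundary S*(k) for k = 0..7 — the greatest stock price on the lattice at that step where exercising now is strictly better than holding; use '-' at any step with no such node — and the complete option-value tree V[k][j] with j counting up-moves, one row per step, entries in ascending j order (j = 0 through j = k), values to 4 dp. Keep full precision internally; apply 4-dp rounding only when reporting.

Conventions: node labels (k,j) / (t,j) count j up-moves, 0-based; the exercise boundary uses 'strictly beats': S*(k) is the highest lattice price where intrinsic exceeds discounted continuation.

params: Δt=0.14375 u=1.10611 d=0.90407 q=0.50335 e^(-rΔt)=0.99427
t_8 payoffs: 41.3911 34.2510 25.5151 14.8269 1.7500 0.0000 0.0000 0.0000 0.0000
t_7: node(7,0) S=35.3391 payoff=38.0009 vs cont=37.5804 → 38.0009 [stop]  node(7,1) S=43.2369 payoff=30.1031 vs cont=29.6826 → 30.1031 [stop]  node(7,2) S=52.8998 payoff=20.4402 vs cont=20.0198 → 20.4402 [stop]  node(7,3) S=64.7221 payoff=8.6179 vs cont=8.1974 → 8.6179 [stop]  node(7,4) S=79.1866 payoff=0.0000 vs cont=0.8642 → 0.8642 [wait]  node(7,5) S=96.8838 payoff=0.0000 vs cont=0.0000 → 0.0000 [wait]  node(7,6) S=118.5360 payoff=0.0000 vs cont=0.0000 → 0.0000 [wait]  node(7,7) S=145.0272 payoff=0.0000 vs cont=0.0000 → 0.0000 [wait]  ⇒ S*(7)=64.7221
t_6: node(6,0) S=39.0890 payoff=34.2510 vs cont=33.8305 → 34.2510 [stop]  node(6,1) S=47.8249 payoff=25.5151 vs cont=25.0946 → 25.5151 [stop]  node(6,2) S=58.5131 payoff=14.8269 vs cont=14.4064 → 14.8269 [stop]  node(6,3) S=71.5900 payoff=1.7500 vs cont=4.6880 → 4.6880 [wait]  node(6,4) S=87.5894 payoff=0.0000 vs cont=0.4267 → 0.4267 [wait]  node(6,5) S=107.1644 payoff=0.0000 vs cont=0.0000 → 0.0000 [wait]  node(6,6) S=131.1142 payoff=0.0000 vs cont=0.0000 → 0.0000 [wait]  ⇒ S*(6)=58.5131
t_5: node(5,0) S=43.2369 payoff=30.1031 vs cont=29.6826 → 30.1031 [stop]  node(5,1) S=52.8998 payoff=20.4402 vs cont=20.0198 → 20.4402 [stop]  node(5,2) S=64.7221 payoff=8.6179 vs cont=9.6677 → 9.6677 [wait]  node(5,3) S=79.1866 payoff=0.0000 vs cont=2.5285 → 2.5285 [wait]  node(5,4) S=96.8838 payoff=0.0000 vs cont=0.2107 → 0.2107 [wait]  node(5,5) S=118.5360 payoff=0.0000 vs cont=0.0000 → 0.0000 [wait]  ⇒ S*(5)=52.8998
t_4: node(4,0) S=47.8249 payoff=25.5151 vs cont=25.0946 → 25.5151 [stop]  node(4,1) S=58.5131 payoff=14.8269 vs cont=14.9318 → 14.9318 [wait]  node(4,2) S=71.5900 payoff=1.7500 vs cont=6.0394 → 6.0394 [wait]  node(4,3) S=87.5894 payoff=0.0000 vs cont=1.3540 → 1.3540 [wait]  node(4,4) S=107.1644 payoff=0.0000 vs cont=0.1041 → 0.1041 [wait]  ⇒ S*(4)=47.8249
t_3: node(3,0) S=52.8998 payoff=20.4402 vs cont=20.0723 → 20.4402 [stop]  node(3,1) S=64.7221 payoff=8.6179 vs cont=10.3959 → 10.3959 [wait]  node(3,2) S=79.1866 payoff=0.0000 vs cont=3.6599 → 3.6599 [wait]  node(3,3) S=96.8838 payoff=0.0000 vs cont=0.7207 → 0.7207 [wait]  ⇒ S*(3)=52.8998
t_2: node(2,0) S=58.5131 payoff=14.8269 vs cont=15.2962 → 15.2962 [wait]  node(2,1) S=71.5900 payoff=1.7500 vs cont=6.9652 → 6.9652 [wait]  node(2,2) S=87.5894 payoff=0.0000 vs cont=2.1680 → 2.1680 [wait]  ⇒ S*(2)=-
t_1: node(1,0) S=64.7221 payoff=8.6179 vs cont=11.0391 → 11.0391 [wait]  node(1,1) S=79.1866 payoff=0.0000 vs cont=4.5244 → 4.5244 [wait]  ⇒ S*(1)=-
t_0: node(0,0) S=71.5900 payoff=1.7500 vs cont=7.7155 → 7.7155 [wait]  ⇒ S*(0)=-

price = 7.7155
boundary = - - - 52.8998 47.8249 52.8998 58.5131 64.7221
tree:
7.7155
11.0391 4.5244
15.2962 6.9652 2.1680
20.4402 10.3959 3.6599 0.7207
25.5151 14.9318 6.0394 1.3540 0.1041
30.1031 20.4402 9.6677 2.5285 0.2107 0.0000
34.2510 25.5151 14.8269 4.6880 0.4267 0.0000 0.0000
38.0009 30.1031 20.4402 8.6179 0.8642 0.0000 0.0000 0.0000
41.3911 34.2510 25.5151 14.8269 1.7500 0.0000 0.0000 0.0000 0.0000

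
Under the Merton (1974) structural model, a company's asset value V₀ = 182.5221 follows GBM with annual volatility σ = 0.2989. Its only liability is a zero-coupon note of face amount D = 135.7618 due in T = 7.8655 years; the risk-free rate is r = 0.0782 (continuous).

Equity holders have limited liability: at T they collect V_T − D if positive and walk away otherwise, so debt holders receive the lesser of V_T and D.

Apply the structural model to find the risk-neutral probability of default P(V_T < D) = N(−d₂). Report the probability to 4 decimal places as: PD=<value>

PD=0.2522

Equity is a call on the firm's assets struck at D = 135.7618:
d₁ = [ln(V₀/D) + (r + σ²/2)T] / (σ√T)
   = [ln(182.5221/135.7618) + (0.0782 + 0.5·0.2989²)·7.8655] / (0.2989·√7.8655)
   = [0.295969 + 0.966439] / 0.838280 = 1.505951
d₂ = d₁ − σ√T = 1.505951 − 0.838280 = 0.667671
risk-neutral PD = N(−d₂) = N(-0.667671) = 0.252172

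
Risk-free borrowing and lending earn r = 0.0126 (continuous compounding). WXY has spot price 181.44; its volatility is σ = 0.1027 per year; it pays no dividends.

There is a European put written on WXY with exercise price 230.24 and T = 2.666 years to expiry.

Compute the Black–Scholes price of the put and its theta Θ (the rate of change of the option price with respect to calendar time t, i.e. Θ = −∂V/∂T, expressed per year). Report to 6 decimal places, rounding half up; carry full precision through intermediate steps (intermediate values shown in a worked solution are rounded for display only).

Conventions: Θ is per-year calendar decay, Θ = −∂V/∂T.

σ√T = 0.1027·√2.666 = 0.167687
d₁ = (ln(S/K) + (r+σ²/2)T) / (σ√T) = (ln(181.44/230.24) + (0.0126+0.1027²/2)·2.666) / 0.167687 = (-0.238197 + 0.047651) / 0.167687 = -1.136317
d₂ = d₁ − σ√T = -1.136317 − 0.167687 = -1.304004
e^{−rT} = 0.966966
N(−d₁) = 0.872088,  N(−d₂) = 0.903884
Put price V = K·e^{−rT}·N(−d₂) − S·N(−d₁) = 201.235600 − 158.231655 = 43.003945
φ(d₁) = (1/√(2π))·e^{−d₁²/2} = 0.209183
Θ = −S·φ(d₁)·σ/(2√T) + r·K·e^{−rT}·N(−d₂) = −1.193629 + 2.535569 = 1.341939

price = 43.003945
Θ = 1.341939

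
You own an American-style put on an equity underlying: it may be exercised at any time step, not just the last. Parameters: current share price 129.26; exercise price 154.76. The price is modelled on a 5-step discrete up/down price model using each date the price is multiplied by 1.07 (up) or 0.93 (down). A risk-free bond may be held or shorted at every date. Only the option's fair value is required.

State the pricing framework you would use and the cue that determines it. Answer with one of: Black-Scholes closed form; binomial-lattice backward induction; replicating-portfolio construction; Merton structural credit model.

Key observation: the put (strike 154.76 on spot 129.26) is American-style on a 5-step discrete price model, so the early-exercise decision at every node requires stepwise backward valuation — a closed form cannot price the exercise right.

framework: binomial-lattice backward induction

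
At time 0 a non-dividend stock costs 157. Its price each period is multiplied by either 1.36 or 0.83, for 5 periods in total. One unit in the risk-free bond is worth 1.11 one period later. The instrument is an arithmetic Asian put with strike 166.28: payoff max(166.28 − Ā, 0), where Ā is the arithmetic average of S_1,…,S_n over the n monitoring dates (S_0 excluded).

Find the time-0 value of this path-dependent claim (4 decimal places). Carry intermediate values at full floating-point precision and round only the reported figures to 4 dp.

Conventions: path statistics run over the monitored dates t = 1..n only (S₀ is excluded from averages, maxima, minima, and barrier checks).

Set p* = 0.5283 (from d < R < u); the path-dependent value is the discounted p*-expectation over all price paths.
Enumerate all 2^5 = 32 price paths (U = up ×1.36, D = down ×0.83); each path with k up-moves has probability p*^k·(1−p*)^(5−k).
DDDDD: Ā=92.9181, payoff=73.3619, prob=0.023352
UDDDD: Ā=152.2513, payoff=14.0287, prob=0.026154
DUDDD: Ā=135.6093, payoff=30.6707, prob=0.026154
UUDDD: Ā=222.2032, payoff=0.0000, prob=0.029293
DDUDD: Ā=121.7964, payoff=44.4836, prob=0.026154
UDUDD: Ā=199.5701, payoff=0.0000, prob=0.029293
DUUDD: Ā=182.9281, payoff=0.0000, prob=0.029293
UUUDD: Ā=299.7376, payoff=0.0000, prob=0.032808
DDDUD: Ā=110.3318, payoff=55.9482, prob=0.026154
UDDUD: Ā=180.7846, payoff=0.0000, prob=0.029293
DUDUD: Ā=164.1426, payoff=2.1374, prob=0.029293
UUDUD: Ā=268.9565, payoff=0.0000, prob=0.032808
DDUUD: Ā=150.3297, payoff=15.9503, prob=0.029293
UDUUD: Ā=246.3234, payoff=0.0000, prob=0.032808
DUUUD: Ā=229.6814, payoff=0.0000, prob=0.032808
UUUUD: Ā=376.3454, payoff=0.0000, prob=0.036745
DDDDU: Ā=100.8161, payoff=65.4639, prob=0.026154
UDDDU: Ā=165.1926, payoff=1.0874, prob=0.029293
DUDDU: Ā=148.5506, payoff=17.7294, prob=0.029293
UUDDU: Ā=243.4082, payoff=0.0000, prob=0.032808
DDUDU: Ā=134.7378, payoff=31.5422, prob=0.029293
UDUDU: Ā=220.7751, payoff=0.0000, prob=0.032808
DUUDU: Ā=204.1331, payoff=0.0000, prob=0.032808
UUUDU: Ā=334.4832, payoff=0.0000, prob=0.036745
DDDUU: Ā=123.2731, payoff=43.0069, prob=0.029293
UDDUU: Ā=201.9896, payoff=0.0000, prob=0.032808
DUDUU: Ā=185.3476, payoff=0.0000, prob=0.032808
UUDUU: Ā=303.7022, payoff=0.0000, prob=0.036745
DDUUU: Ā=171.5348, payoff=0.0000, prob=0.032808
UDUUU: Ā=281.0690, payoff=0.0000, prob=0.036745
DUUUU: Ā=264.4270, payoff=0.0000, prob=0.036745
UUUUU: Ā=433.2780, payoff=0.0000, prob=0.041154
Price = Σ prob·payoff / R^5 = 10.485803 / 1.685058 = 6.2228

price = 6.2228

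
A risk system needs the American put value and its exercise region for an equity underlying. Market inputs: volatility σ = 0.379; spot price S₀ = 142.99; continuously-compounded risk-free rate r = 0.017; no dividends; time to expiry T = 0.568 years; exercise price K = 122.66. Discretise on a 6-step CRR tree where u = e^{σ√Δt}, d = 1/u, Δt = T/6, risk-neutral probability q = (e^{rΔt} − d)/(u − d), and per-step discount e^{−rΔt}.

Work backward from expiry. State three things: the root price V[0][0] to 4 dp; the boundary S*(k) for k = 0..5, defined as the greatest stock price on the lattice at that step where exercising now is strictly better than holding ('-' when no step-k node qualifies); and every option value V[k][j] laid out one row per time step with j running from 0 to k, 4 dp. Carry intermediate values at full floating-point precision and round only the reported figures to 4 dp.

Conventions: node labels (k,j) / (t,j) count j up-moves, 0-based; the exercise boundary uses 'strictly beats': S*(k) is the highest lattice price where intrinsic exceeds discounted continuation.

price = 7.1049
boundary = - - - - 89.6876 100.7803
tree:
7.1049
10.9331 2.9445
16.3849 5.0108 0.6958
23.7499 8.3896 1.3345 0.0000
32.9724 13.7494 2.5594 0.0000 0.0000
42.8442 21.8797 4.9089 0.0000 0.0000 0.0000
51.6293 32.9724 9.4150 0.0000 0.0000 0.0000 0.0000

Δt=0.09467, u=1.12368, d=0.88993, q=0.47777, disc=e^(-rΔt)=0.99839
k=6 terminal: V=max(K-S,0) → 51.6293 32.9724 9.4150 0.0000 0.0000 0.0000 0.0000
k=5: j=0 S=79.8158 intr=42.8442 cont=42.6469 V=42.8442[EX]; j=1 S=100.7803 intr=21.8797 cont=21.6824 V=21.8797[EX]; j=2 S=127.2513 intr=0.0000 cont=4.9089 V=4.9089[hold]; j=3 S=160.6752 intr=0.0000 cont=0.0000 V=0.0000[hold]; j=4 S=202.8783 intr=0.0000 cont=0.0000 V=0.0000[hold]; j=5 S=256.1664 intr=0.0000 cont=0.0000 V=0.0000[hold]  S*(5)=100.7803
k=4: j=0 S=89.6876 intr=32.9724 cont=32.7752 V=32.9724[EX]; j=1 S=113.2450 intr=9.4150 cont=13.7494 V=13.7494[hold]; j=2 S=142.9900 intr=0.0000 cont=2.5594 V=2.5594[hold]; j=3 S=180.5478 intr=0.0000 cont=0.0000 V=0.0000[hold]; j=4 S=227.9706 intr=0.0000 cont=0.0000 V=0.0000[hold]  S*(4)=89.6876
k=3: j=0 S=100.7803 intr=21.8797 cont=23.7499 V=23.7499[hold]; j=1 S=127.2513 intr=0.0000 cont=8.3896 V=8.3896[hold]; j=2 S=160.6752 intr=0.0000 cont=1.3345 V=1.3345[hold]; j=3 S=202.8783 intr=0.0000 cont=0.0000 V=0.0000[hold]  S*(3)=-
k=2: j=0 S=113.2450 intr=9.4150 cont=16.3849 V=16.3849[hold]; j=1 S=142.9900 intr=0.0000 cont=5.0108 V=5.0108[hold]; j=2 S=180.5478 intr=0.0000 cont=0.6958 V=0.6958[hold]  S*(2)=-
k=1: j=0 S=127.2513 intr=0.0000 cont=10.9331 V=10.9331[hold]; j=1 S=160.6752 intr=0.0000 cont=2.9445 V=2.9445[hold]  S*(1)=-
k=0: j=0 S=142.9900 intr=0.0000 cont=7.1049 V=7.1049[hold]  S*(0)=-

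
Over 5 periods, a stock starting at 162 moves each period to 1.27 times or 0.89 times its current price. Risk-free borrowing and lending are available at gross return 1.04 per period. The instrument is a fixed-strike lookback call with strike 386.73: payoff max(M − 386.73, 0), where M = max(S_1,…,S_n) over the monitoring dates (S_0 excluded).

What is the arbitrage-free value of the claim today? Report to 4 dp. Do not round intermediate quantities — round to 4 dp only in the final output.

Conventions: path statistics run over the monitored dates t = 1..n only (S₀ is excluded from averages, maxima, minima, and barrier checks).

No-arbitrage gives p* = (R−d)/(u−d) = 0.3947: enumerate every path, weight its payoff by its p*-probability, and discount by R^5.
Enumerate all 2^5 = 32 price paths (U = up ×1.27, D = down ×0.89); each path with k up-moves has probability p*^k·(1−p*)^(5−k).
DDDDD: M=144.1800, payoff=0.0000, prob=0.081231
UDDDD: M=205.7400, payoff=0.0000, prob=0.052977
DUDDD: M=183.1086, payoff=0.0000, prob=0.052977
UUDDD: M=261.2898, payoff=0.0000, prob=0.034550
DDUDD: M=162.9667, payoff=0.0000, prob=0.052977
UDUDD: M=232.5479, payoff=0.0000, prob=0.034550
DUUDD: M=232.5479, payoff=0.0000, prob=0.034550
UUUDD: M=331.8380, payoff=0.0000, prob=0.022533
DDDUD: M=145.0403, payoff=0.0000, prob=0.052977
UDDUD: M=206.9677, payoff=0.0000, prob=0.034550
DUDUD: M=206.9677, payoff=0.0000, prob=0.034550
UUDUD: M=295.3359, payoff=0.0000, prob=0.022533
DDUUD: M=206.9677, payoff=0.0000, prob=0.034550
UDUUD: M=295.3359, payoff=0.0000, prob=0.022533
DUUUD: M=295.3359, payoff=0.0000, prob=0.022533
UUUUD: M=421.4343, payoff=34.7043, prob=0.014695
DDDDU: M=144.1800, payoff=0.0000, prob=0.052977
UDDDU: M=205.7400, payoff=0.0000, prob=0.034550
DUDDU: M=184.2012, payoff=0.0000, prob=0.034550
UUDDU: M=262.8489, payoff=0.0000, prob=0.022533
DDUDU: M=184.2012, payoff=0.0000, prob=0.034550
UDUDU: M=262.8489, payoff=0.0000, prob=0.022533
DUUDU: M=262.8489, payoff=0.0000, prob=0.022533
UUUDU: M=375.0765, payoff=0.0000, prob=0.014695
DDDUU: M=184.2012, payoff=0.0000, prob=0.034550
UDDUU: M=262.8489, payoff=0.0000, prob=0.022533
DUDUU: M=262.8489, payoff=0.0000, prob=0.022533
UUDUU: M=375.0765, payoff=0.0000, prob=0.014695
DDUUU: M=262.8489, payoff=0.0000, prob=0.022533
UDUUU: M=375.0765, payoff=0.0000, prob=0.014695
DUUUU: M=375.0765, payoff=0.0000, prob=0.014695
UUUUU: M=535.2216, payoff=148.4916, prob=0.009584
Price = Σ prob·payoff / R^5 = 1.933102 / 1.216653 = 1.5889

price = 1.5889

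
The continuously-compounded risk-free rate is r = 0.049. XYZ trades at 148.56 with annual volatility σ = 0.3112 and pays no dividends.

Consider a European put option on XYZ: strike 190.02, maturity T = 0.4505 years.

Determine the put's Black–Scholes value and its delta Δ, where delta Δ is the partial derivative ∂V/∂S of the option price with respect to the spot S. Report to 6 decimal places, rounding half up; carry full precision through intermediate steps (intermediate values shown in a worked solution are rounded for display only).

price = 39.815473
Δ = -0.833550

σ√T = 0.3112·√0.4505 = 0.208875
d₁ = (ln(S/K) + (r+σ²/2)T) / (σ√T) = (ln(148.56/190.02) + (0.049+0.3112²/2)·0.4505) / 0.208875 = (-0.246140 + 0.043889) / 0.208875 = -0.968288
d₂ = d₁ − σ√T = -0.968288 − 0.208875 = -1.177164
e^{−rT} = 0.978167
N(−d₁) = 0.833550,  N(−d₂) = 0.880435
Put price V = K·e^{−rT}·N(−d₂) − S·N(−d₁) = 163.647633 − 123.832160 = 39.815473
Δ = −N(−d₁) = -0.833550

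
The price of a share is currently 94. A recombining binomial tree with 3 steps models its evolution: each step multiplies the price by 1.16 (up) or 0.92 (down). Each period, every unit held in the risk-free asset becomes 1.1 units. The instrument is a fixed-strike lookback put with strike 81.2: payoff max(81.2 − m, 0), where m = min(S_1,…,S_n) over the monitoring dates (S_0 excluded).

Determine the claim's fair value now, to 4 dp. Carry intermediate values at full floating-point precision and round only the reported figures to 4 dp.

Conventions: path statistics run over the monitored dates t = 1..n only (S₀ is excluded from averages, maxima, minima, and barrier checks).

price = 0.1517

No-arbitrage gives p* = (R−d)/(u−d) = 0.7500: enumerate every path, weight its payoff by its p*-probability, and discount by R^3.
Enumerate all 2^3 = 8 price paths (U = up ×1.16, D = down ×0.92); each path with k up-moves has probability p*^k·(1−p*)^(3−k).
DDD: m=73.1967, payoff=8.0033, prob=0.015625
UDD: m=92.2915, payoff=0.0000, prob=0.046875
DUD: m=86.4800, payoff=0.0000, prob=0.046875
UUD: m=109.0400, payoff=0.0000, prob=0.140625
DDU: m=79.5616, payoff=1.6384, prob=0.046875
UDU: m=100.3168, payoff=0.0000, prob=0.140625
DUU: m=86.4800, payoff=0.0000, prob=0.140625
UUU: m=109.0400, payoff=0.0000, prob=0.421875
Price = Σ prob·payoff / R^3 = 0.201852 / 1.331000 = 0.1517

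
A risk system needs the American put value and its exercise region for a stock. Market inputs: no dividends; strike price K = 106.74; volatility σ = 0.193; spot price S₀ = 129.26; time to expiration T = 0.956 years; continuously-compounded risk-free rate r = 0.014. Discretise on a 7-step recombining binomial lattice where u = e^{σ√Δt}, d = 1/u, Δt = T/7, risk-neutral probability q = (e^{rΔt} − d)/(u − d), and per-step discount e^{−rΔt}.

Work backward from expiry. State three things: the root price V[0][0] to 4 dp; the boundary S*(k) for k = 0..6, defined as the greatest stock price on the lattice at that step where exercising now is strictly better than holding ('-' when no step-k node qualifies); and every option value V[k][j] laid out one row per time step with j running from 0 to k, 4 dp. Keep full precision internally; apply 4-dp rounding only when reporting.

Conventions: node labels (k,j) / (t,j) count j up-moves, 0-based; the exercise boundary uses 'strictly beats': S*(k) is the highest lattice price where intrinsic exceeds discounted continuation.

Δt=0.13657  u=1.07393  d=0.93116  q=0.49558  discount=0.99809
step 7 (expiry): payoffs max(K−S,0) = 28.2826 16.2531 2.3793 0.0000 0.0000 0.0000 0.0000 0.0000
step 6: (k=6,j=0): S=84.2577, K−S=22.4823, hold=22.2784 ⇒ V=22.4823 exercise | (k=6,j=1): S=97.1765, K−S=9.5635, hold=9.3596 ⇒ V=9.5635 exercise | (k=6,j=2): S=112.0760, K−S=0.0000, hold=1.1979 ⇒ V=1.1979 continue | (k=6,j=3): S=129.2600, K−S=0.0000, hold=0.0000 ⇒ V=0.0000 continue | (k=6,j=4): S=149.0787, K−S=0.0000, hold=0.0000 ⇒ V=0.0000 continue | (k=6,j=5): S=171.9361, K−S=0.0000, hold=0.0000 ⇒ V=0.0000 continue | (k=6,j=6): S=198.2981, K−S=0.0000, hold=0.0000 ⇒ V=0.0000 continue  boundary S*=97.1765
step 5: (k=5,j=0): S=90.4869, K−S=16.2531, hold=16.0493 ⇒ V=16.2531 exercise | (k=5,j=1): S=104.3607, K−S=2.3793, hold=5.4073 ⇒ V=5.4073 continue | (k=5,j=2): S=120.3617, K−S=0.0000, hold=0.6031 ⇒ V=0.6031 continue | (k=5,j=3): S=138.8161, K−S=0.0000, hold=0.0000 ⇒ V=0.0000 continue | (k=5,j=4): S=160.1000, K−S=0.0000, hold=0.0000 ⇒ V=0.0000 continue | (k=5,j=5): S=184.6472, K−S=0.0000, hold=0.0000 ⇒ V=0.0000 continue  boundary S*=90.4869
step 4: (k=4,j=0): S=97.1765, K−S=9.5635, hold=10.8574 ⇒ V=10.8574 continue | (k=4,j=1): S=112.0760, K−S=0.0000, hold=3.0206 ⇒ V=3.0206 continue | (k=4,j=2): S=129.2600, K−S=0.0000, hold=0.3036 ⇒ V=0.3036 continue | (k=4,j=3): S=149.0787, K−S=0.0000, hold=0.0000 ⇒ V=0.0000 continue | (k=4,j=4): S=171.9361, K−S=0.0000, hold=0.0000 ⇒ V=0.0000 continue  boundary S*=-
step 3: (k=3,j=0): S=104.3607, K−S=2.3793, hold=6.9603 ⇒ V=6.9603 continue | (k=3,j=1): S=120.3617, K−S=0.0000, hold=1.6709 ⇒ V=1.6709 continue | (k=3,j=2): S=138.8161, K−S=0.0000, hold=0.1529 ⇒ V=0.1529 continue | (k=3,j=3): S=160.1000, K−S=0.0000, hold=0.0000 ⇒ V=0.0000 continue  boundary S*=-
step 2: (k=2,j=0): S=112.0760, K−S=0.0000, hold=4.3307 ⇒ V=4.3307 continue | (k=2,j=1): S=129.2600, K−S=0.0000, hold=0.9169 ⇒ V=0.9169 continue | (k=2,j=2): S=149.0787, K−S=0.0000, hold=0.0770 ⇒ V=0.0770 continue  boundary S*=-
step 1: (k=1,j=0): S=120.3617, K−S=0.0000, hold=2.6338 ⇒ V=2.6338 continue | (k=1,j=1): S=138.8161, K−S=0.0000, hold=0.4997 ⇒ V=0.4997 continue  boundary S*=-
step 0: (k=0,j=0): S=129.2600, K−S=0.0000, hold=1.5732 ⇒ V=1.5732 continue  boundary S*=-

price = 1.5732
boundary = - - - - - 90.4869 97.1765
tree:
1.5732
2.6338 0.4997
4.3307 0.9169 0.0770
6.9603 1.6709 0.1529 0.0000
10.8574 3.0206 0.3036 0.0000 0.0000
16.2531 5.4073 0.6031 0.0000 0.0000 0.0000
22.4823 9.5635 1.1979 0.0000 0.0000 0.0000 0.0000
28.2826 16.2531 2.3793 0.0000 0.0000 0.0000 0.0000 0.0000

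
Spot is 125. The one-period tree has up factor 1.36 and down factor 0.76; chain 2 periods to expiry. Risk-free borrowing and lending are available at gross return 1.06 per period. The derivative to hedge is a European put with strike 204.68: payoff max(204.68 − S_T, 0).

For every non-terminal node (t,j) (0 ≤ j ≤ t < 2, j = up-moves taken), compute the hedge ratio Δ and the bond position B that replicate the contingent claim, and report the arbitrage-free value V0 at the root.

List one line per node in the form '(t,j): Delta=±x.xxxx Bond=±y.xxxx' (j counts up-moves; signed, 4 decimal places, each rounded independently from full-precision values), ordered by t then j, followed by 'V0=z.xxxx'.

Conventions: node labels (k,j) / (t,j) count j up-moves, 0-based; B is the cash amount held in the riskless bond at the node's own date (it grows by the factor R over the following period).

Since d<R<u, set p* = (R−d)/(u−d) = 0.5000; price each node as the discounted p*-expectation of its children.
Payoffs at expiry: V(2,0)=132.4800, V(2,1)=75.4800, V(2,2)=0.0000
Node (1,0) S=95.0000: V=(p*·75.4800+(1−p*)·132.4800)/1.06=98.0943; Δ=(75.4800−132.4800)/(129.2000−72.2000)=-1.0000; B=V−Δ·S=193.0943
Node (1,1) S=170.0000: V=(p*·0.0000+(1−p*)·75.4800)/1.06=35.6038; Δ=(0.0000−75.4800)/(231.2000−129.2000)=-0.7400; B=V−Δ·S=161.4038
Node (0,0) S=125.0000: V=(p*·35.6038+(1−p*)·98.0943)/1.06=63.0651; Δ=(35.6038−98.0943)/(170.0000−95.0000)=-0.8332; B=V−Δ·S=167.2161
Verification: the root portfolio costs Δ(0,0)·S0 + B(0,0) = 63.0651, matching V0.

(0,0): Delta=-0.8332 Bond=167.2161
(1,0): Delta=-1.0000 Bond=193.0943
(1,1): Delta=-0.7400 Bond=161.4038
V0=63.0651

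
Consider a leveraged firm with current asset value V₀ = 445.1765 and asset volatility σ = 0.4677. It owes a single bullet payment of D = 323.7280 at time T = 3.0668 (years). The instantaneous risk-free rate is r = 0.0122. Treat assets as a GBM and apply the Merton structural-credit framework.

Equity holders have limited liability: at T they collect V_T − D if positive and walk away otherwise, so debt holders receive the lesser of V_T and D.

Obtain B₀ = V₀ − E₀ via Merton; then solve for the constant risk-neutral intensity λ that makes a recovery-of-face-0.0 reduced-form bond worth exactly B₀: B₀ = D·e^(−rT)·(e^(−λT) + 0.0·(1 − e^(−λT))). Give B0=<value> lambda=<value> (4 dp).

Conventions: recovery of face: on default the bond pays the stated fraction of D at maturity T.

Work the structural quantities from V₀ = 445.1765 against face 323.7280:
d₁ = [ln(V₀/D) + (r + σ²/2)T] / (σ√T)
   = [ln(445.1765/323.7280) + (0.0122 + 0.5·0.4677²)·3.0668] / (0.4677·√3.0668)
   = [0.318567 + 0.372836] / 0.819049 = 0.844153
d₂ = d₁ − σ√T = 0.844153 − 0.819049 = 0.025104
N(d₁) = 0.800708,  N(d₂) = 0.510014,  e^(−rT) = 0.963276
E₀ = V₀·N(d₁) − D·e^(−rT)·N(d₂)
   = 445.1765·0.800708 − 323.7280·0.963276·0.510014 = 197.413934
B₀ = V₀ − E₀ = 445.1765 − 197.413934 = 247.762566
e^(−λT) = (B₀·e^(rT)/D − 0)/(1 − 0) = (247.7626·1.038124/323.7280 − 0)/1 = 0.79451957
λ = −ln(0.79451957)/3.0668 = 0.075003

B0=247.7626 lambda=0.0750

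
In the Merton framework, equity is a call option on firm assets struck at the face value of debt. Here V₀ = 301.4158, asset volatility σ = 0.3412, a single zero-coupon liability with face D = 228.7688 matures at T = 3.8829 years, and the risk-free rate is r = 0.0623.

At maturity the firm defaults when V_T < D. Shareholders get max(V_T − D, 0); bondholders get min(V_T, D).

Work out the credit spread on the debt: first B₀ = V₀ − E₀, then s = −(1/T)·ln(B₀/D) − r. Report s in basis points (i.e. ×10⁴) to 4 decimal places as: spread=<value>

spread=290.8395

Work the structural quantities from V₀ = 301.4158 against face 228.7688:
d₁ = [ln(V₀/D) + (r + σ²/2)T] / (σ√T)
   = [ln(301.4158/228.7688) + (0.0623 + 0.5·0.3412²)·3.8829] / (0.3412·√3.8829)
   = [0.275779 + 0.467923] / 0.672337 = 1.106145
d₂ = d₁ − σ√T = 1.106145 − 0.672337 = 0.433807
N(d₁) = 0.865668,  N(d₂) = 0.667786,  e^(−rT) = 0.785131
E₀ = V₀·N(d₁) − D·e^(−rT)·N(d₂)
   = 301.4158·0.865668 − 228.7688·0.785131·0.667786 = 140.982680
B₀ = V₀ − E₀ = 301.4158 − 140.982680 = 160.433120
spread = −(1/T)·ln(B₀/D) − r = −(1/3.8829)·ln(160.433120/228.7688) − 0.0623 = 0.02908395
in basis points: 0.02908395 × 10⁴ = 290.8395 bp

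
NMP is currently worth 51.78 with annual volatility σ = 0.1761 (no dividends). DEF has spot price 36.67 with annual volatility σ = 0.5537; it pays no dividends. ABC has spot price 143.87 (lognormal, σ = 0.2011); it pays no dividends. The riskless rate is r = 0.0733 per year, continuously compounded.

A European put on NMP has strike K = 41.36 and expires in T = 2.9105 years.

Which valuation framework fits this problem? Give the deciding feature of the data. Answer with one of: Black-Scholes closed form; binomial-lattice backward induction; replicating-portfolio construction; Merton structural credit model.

framework: Black-Scholes closed form

Key observation: a European-exercise option on NMP struck at 41.36 — a GBM underlying with constant parameters — admits an analytic price: the data contain no early exercise, no discrete tree, no debt structure.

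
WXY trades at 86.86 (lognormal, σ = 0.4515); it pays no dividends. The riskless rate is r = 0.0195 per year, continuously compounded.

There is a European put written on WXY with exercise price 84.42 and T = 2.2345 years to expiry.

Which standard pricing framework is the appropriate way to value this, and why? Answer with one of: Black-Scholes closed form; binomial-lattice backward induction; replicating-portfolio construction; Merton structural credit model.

framework: Black-Scholes closed form

Key observation: the instrument is a plain European put (strike 84.42) on a lognormal asset; the exact continuous-time formula applies directly.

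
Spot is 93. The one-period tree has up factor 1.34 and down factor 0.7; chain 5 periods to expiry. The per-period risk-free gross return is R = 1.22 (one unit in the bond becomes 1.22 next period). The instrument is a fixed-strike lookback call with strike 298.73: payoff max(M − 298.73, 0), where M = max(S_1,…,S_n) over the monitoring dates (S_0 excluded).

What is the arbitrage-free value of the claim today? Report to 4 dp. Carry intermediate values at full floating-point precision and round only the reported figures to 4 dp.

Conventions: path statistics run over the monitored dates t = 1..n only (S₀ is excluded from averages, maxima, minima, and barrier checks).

No-arbitrage gives p* = (R−d)/(u−d) = 0.8125: enumerate every path, weight its payoff by its p*-probability, and discount by R^5.
Enumerate all 2^5 = 32 price paths (U = up ×1.34, D = down ×0.7); each path with k up-moves has probability p*^k·(1−p*)^(5−k).
DDDDD: M=65.1000, payoff=0.0000, prob=0.000232
UDDDD: M=124.6200, payoff=0.0000, prob=0.001004
DUDDD: M=87.2340, payoff=0.0000, prob=0.001004
UUDDD: M=166.9908, payoff=0.0000, prob=0.004352
DDUDD: M=65.1000, payoff=0.0000, prob=0.001004
UDUDD: M=124.6200, payoff=0.0000, prob=0.004352
DUUDD: M=116.8936, payoff=0.0000, prob=0.004352
UUUDD: M=223.7677, payoff=0.0000, prob=0.018857
DDDUD: M=65.1000, payoff=0.0000, prob=0.001004
UDDUD: M=124.6200, payoff=0.0000, prob=0.004352
DUDUD: M=87.2340, payoff=0.0000, prob=0.004352
UUDUD: M=166.9908, payoff=0.0000, prob=0.018857
DDUUD: M=81.8255, payoff=0.0000, prob=0.004352
UDUUD: M=156.6374, payoff=0.0000, prob=0.018857
DUUUD: M=156.6374, payoff=0.0000, prob=0.018857
UUUUD: M=299.8487, payoff=1.1187, prob=0.081714
DDDDU: M=65.1000, payoff=0.0000, prob=0.001004
UDDDU: M=124.6200, payoff=0.0000, prob=0.004352
DUDDU: M=87.2340, payoff=0.0000, prob=0.004352
UUDDU: M=166.9908, payoff=0.0000, prob=0.018857
DDUDU: M=65.1000, payoff=0.0000, prob=0.004352
UDUDU: M=124.6200, payoff=0.0000, prob=0.018857
DUUDU: M=116.8936, payoff=0.0000, prob=0.018857
UUUDU: M=223.7677, payoff=0.0000, prob=0.081714
DDDUU: M=65.1000, payoff=0.0000, prob=0.004352
UDDUU: M=124.6200, payoff=0.0000, prob=0.018857
DUDUU: M=109.6462, payoff=0.0000, prob=0.018857
UUDUU: M=209.8941, payoff=0.0000, prob=0.081714
DDUUU: M=109.6462, payoff=0.0000, prob=0.018857
UDUUU: M=209.8941, payoff=0.0000, prob=0.081714
DUUUU: M=209.8941, payoff=0.0000, prob=0.081714
UUUUU: M=401.7972, payoff=103.0672, prob=0.354093
Price = Σ prob·payoff / R^5 = 36.586755 / 2.702708 = 13.5371

price = 13.5371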